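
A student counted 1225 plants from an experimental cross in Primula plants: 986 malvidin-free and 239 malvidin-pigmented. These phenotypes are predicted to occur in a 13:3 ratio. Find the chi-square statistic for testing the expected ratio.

0.465

The 13:3 ratio has 16 parts, so with N = 1225 the expected counts are:
  malvidin-free: 1225 × 13/16 = 995.3125
  malvidin-pigmented: 1225 × 3/16 = 229.6875
χ² = Σ (O − E)² / E
  malvidin-free: (986 − 995.3125)² / 995.3125 = 0.0871
  malvidin-pigmented: (239 − 229.6875)² / 229.6875 = 0.3776
χ² = 0.0871 + 0.3776 = 0.4647 ≈ 0.465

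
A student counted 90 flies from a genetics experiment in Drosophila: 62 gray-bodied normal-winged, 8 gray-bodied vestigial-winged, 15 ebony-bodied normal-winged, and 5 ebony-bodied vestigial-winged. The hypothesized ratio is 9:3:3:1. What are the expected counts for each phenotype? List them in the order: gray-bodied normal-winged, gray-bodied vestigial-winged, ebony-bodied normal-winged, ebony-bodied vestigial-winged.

50.625, 16.875, 16.875, 5.625

Total ratio parts = 16. Expected numbers out of 90:
  gray-bodied normal-winged: 90 × 9/16 = 50.625
  gray-bodied vestigial-winged: 90 × 3/16 = 16.875
  ebony-bodied normal-winged: 90 × 3/16 = 16.875
  ebony-bodied vestigial-winged: 90 × 1/16 = 5.625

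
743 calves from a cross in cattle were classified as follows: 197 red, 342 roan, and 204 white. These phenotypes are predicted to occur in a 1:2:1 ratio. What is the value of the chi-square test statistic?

Under the 1:2:1 hypothesis (Σ ratio = 4, N = 743):
  red: 743 × 1/4 = 185.75
  roan: 743 × 2/4 = 371.5
  white: 743 × 1/4 = 185.75
χ² = Σ (O − E)² / E
  red: (197 − 185.75)² / 185.75 = 0.6814
  roan: (342 − 371.5)² / 371.5 = 2.3425
  white: (204 − 185.75)² / 185.75 = 1.7931
χ² = 0.6814 + 2.3425 + 1.7931 = 4.817

4.817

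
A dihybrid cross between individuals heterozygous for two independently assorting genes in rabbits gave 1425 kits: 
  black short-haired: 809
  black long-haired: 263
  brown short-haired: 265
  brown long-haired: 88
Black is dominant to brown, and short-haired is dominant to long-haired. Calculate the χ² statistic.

A dihybrid F₂ with independent assortment and complete dominance at both loci gives a 9:3:3:1 phenotypic ratio.
Under the 9:3:3:1 hypothesis (Σ ratio = 16, N = 1425):
  black short-haired: 1425 × 9/16 = 801.5625
  black long-haired: 1425 × 3/16 = 267.1875
  brown short-haired: 1425 × 3/16 = 267.1875
  brown long-haired: 1425 × 1/16 = 89.0625
χ² = Σ (O − E)² / E
  black short-haired: (809 − 801.5625)² / 801.5625 = 0.0690
  black long-haired: (263 − 267.1875)² / 267.1875 = 0.0656
  brown short-haired: (265 − 267.1875)² / 267.1875 = 0.0179
  brown long-haired: (88 − 89.0625)² / 89.0625 = 0.0127
χ² = 0.0690 + 0.0656 + 0.0179 + 0.0127 = 0.1652 ≈ 0.165

0.165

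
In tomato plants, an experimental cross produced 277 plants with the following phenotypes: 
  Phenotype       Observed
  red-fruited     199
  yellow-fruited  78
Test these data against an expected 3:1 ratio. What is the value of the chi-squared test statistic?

1.474

Total ratio parts = 4. Expected numbers out of 277:
  red-fruited: 277 × 3/4 = 207.75
  yellow-fruited: 277 × 1/4 = 69.25
χ² = Σ (O − E)² / E
  red-fruited: (199 − 207.75)² / 207.75 = 0.3685
  yellow-fruited: (78 − 69.25)² / 69.25 = 1.1056
χ² = 0.3685 + 1.1056 = 1.4741 ≈ 1.474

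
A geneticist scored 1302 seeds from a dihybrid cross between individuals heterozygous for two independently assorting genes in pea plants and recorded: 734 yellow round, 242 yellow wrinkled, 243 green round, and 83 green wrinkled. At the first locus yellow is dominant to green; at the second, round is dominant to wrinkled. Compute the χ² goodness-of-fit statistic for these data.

A dihybrid F₂ with independent assortment and complete dominance at both loci gives a 9:3:3:1 phenotypic ratio.
The 9:3:3:1 ratio has 16 parts, so with N = 1302 the expected counts are:
  yellow round: 1302 × 9/16 = 732.375
  yellow wrinkled: 1302 × 3/16 = 244.125
  green round: 1302 × 3/16 = 244.125
  green wrinkled: 1302 × 1/16 = 81.375
χ² = Σ (O − E)² / E
  yellow round: (734 − 732.375)² / 732.375 = 0.0036
  yellow wrinkled: (242 − 244.125)² / 244.125 = 0.0185
  green round: (243 − 244.125)² / 244.125 = 0.0052
  green wrinkled: (83 − 81.375)² / 81.375 = 0.0325
χ² = 0.0036 + 0.0185 + 0.0052 + 0.0325 = 0.0598 ≈ 0.060

0.060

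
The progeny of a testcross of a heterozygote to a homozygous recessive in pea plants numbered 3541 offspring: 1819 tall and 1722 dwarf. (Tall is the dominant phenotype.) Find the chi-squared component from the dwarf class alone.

A testcross of a heterozygote (Aa × aa) gives a 1:1 phenotypic ratio.
Under the 1:1 hypothesis (Σ ratio = 2, N = 3541):
  tall: 3541 × 1/2 = 1770.5
  dwarf: 3541 × 1/2 = 1770.5
Contribution of dwarf: (1722 − 1770.5)² / 1770.5 = 1.3286

1.329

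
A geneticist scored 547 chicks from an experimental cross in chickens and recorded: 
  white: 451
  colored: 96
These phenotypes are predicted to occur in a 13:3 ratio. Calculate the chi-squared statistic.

The 13:3 ratio has 16 parts, so with N = 547 the expected counts are:
  white: 547 × 13/16 = 444.4375
  colored: 547 × 3/16 = 102.5625
χ² = Σ (O − E)² / E
  white: (451 − 444.4375)² / 444.4375 = 0.0969
  colored: (96 − 102.5625)² / 102.5625 = 0.4199
χ² = 0.0969 + 0.4199 = 0.5168 ≈ 0.517

0.517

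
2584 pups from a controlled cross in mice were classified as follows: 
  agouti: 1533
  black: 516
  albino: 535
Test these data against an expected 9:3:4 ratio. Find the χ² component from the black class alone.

Total ratio parts = 16. Expected numbers out of 2584:
  agouti: 2584 × 9/16 = 1453.5
  black: 2584 × 3/16 = 484.5
  albino: 2584 × 4/16 = 646
Contribution of black: (516 − 484.5)² / 484.5 = 2.0480

2.048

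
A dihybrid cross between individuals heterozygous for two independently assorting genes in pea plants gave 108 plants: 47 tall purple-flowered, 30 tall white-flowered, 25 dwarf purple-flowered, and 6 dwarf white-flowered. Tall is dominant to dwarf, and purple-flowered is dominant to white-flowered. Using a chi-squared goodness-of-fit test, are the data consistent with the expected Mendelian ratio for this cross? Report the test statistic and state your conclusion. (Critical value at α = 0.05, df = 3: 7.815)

A dihybrid F₂ with independent assortment and complete dominance at both loci gives a 9:3:3:1 phenotypic ratio.
The 9:3:3:1 ratio has 16 parts, so with N = 108 the expected counts are:
  tall purple-flowered: 108 × 9/16 = 60.75
  tall white-flowered: 108 × 3/16 = 20.25
  dwarf purple-flowered: 108 × 3/16 = 20.25
  dwarf white-flowered: 108 × 1/16 = 6.75
χ² = Σ (O − E)² / E
  tall purple-flowered: (47 − 60.75)² / 60.75 = 3.1121
  tall white-flowered: (30 − 20.25)² / 20.25 = 4.6944
  dwarf purple-flowered: (25 − 20.25)² / 20.25 = 1.1142
  dwarf white-flowered: (6 − 6.75)² / 6.75 = 0.0833
χ² = 3.1121 + 4.6944 + 1.1142 + 0.0833 = 9.004
Degrees of freedom = 4 − 1 = 3; critical value at α = 0.05 is 7.815.
Since 9.004 > 7.815, we reject the null hypothesis — the data do not fit the 9:3:3:1 ratio.

9.004; not consistent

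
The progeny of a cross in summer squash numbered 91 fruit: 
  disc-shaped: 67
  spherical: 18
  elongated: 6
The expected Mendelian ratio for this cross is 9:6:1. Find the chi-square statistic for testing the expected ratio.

Total ratio parts = 16. Expected numbers out of 91:
  disc-shaped: 91 × 9/16 = 51.1875
  spherical: 91 × 6/16 = 34.125
  elongated: 91 × 1/16 = 5.6875
χ² = Σ (O − E)² / E
  disc-shaped: (67 − 51.1875)² / 51.1875 = 4.8847
  spherical: (18 − 34.125)² / 34.125 = 7.6195
  elongated: (6 − 5.6875)² / 5.6875 = 0.0172
χ² = 4.8847 + 7.6195 + 0.0172 = 12.5214 ≈ 12.521

12.521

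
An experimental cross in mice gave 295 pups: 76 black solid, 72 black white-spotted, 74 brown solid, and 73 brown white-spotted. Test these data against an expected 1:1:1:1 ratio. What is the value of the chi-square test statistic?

0.119

Expected counts for N = 295 under a 1:1:1:1 ratio (total parts = 4):
  black solid: 295 × 1/4 = 73.75
  black white-spotted: 295 × 1/4 = 73.75
  brown solid: 295 × 1/4 = 73.75
  brown white-spotted: 295 × 1/4 = 73.75
χ² = Σ (O − E)² / E
  black solid: (76 − 73.75)² / 73.75 = 0.0686
  black white-spotted: (72 − 73.75)² / 73.75 = 0.0415
  brown solid: (74 − 73.75)² / 73.75 = 0.0008
  brown white-spotted: (73 − 73.75)² / 73.75 = 0.0076
χ² = 0.0686 + 0.0415 + 0.0008 + 0.0076 = 0.1185 ≈ 0.119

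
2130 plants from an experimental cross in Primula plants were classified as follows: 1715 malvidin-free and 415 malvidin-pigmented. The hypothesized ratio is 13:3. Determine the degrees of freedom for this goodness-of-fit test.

A goodness-of-fit test with 2 phenotype classes has df = 2 − 1 = 1.

1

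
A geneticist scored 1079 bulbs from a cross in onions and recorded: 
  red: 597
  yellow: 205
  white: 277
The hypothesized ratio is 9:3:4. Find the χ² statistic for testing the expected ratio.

0.393

Expected counts for N = 1079 under a 9:3:4 ratio (total parts = 16):
  red: 1079 × 9/16 = 606.9375
  yellow: 1079 × 3/16 = 202.3125
  white: 1079 × 4/16 = 269.75
χ² = Σ (O − E)² / E
  red: (597 − 606.9375)² / 606.9375 = 0.1627
  yellow: (205 − 202.3125)² / 202.3125 = 0.0357
  white: (277 − 269.75)² / 269.75 = 0.1949
χ² = 0.1627 + 0.0357 + 0.1949 = 0.3933 ≈ 0.393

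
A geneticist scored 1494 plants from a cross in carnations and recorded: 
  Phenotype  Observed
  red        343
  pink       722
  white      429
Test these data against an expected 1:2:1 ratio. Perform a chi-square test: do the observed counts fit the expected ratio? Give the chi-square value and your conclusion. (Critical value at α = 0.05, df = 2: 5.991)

Under the 1:2:1 hypothesis (Σ ratio = 4, N = 1494):
  red: 1494 × 1/4 = 373.5
  pink: 1494 × 2/4 = 747
  white: 1494 × 1/4 = 373.5
χ² = Σ (O − E)² / E
  red: (343 − 373.5)² / 373.5 = 2.4906
  pink: (722 − 747)² / 747 = 0.8367
  white: (429 − 373.5)² / 373.5 = 8.2470
χ² = 2.4906 + 0.8367 + 8.2470 = 11.5743 ≈ 11.574
Degrees of freedom = 3 − 1 = 2; critical value at α = 0.05 is 5.991.
Since 11.574 > 5.991, we reject the null hypothesis — the data do not fit the 1:2:1 ratio.

11.574; not consistent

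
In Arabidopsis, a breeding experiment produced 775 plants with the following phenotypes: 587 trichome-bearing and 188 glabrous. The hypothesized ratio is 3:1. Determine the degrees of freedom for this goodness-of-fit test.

A goodness-of-fit test with 2 phenotype classes has df = 2 − 1 = 1.

1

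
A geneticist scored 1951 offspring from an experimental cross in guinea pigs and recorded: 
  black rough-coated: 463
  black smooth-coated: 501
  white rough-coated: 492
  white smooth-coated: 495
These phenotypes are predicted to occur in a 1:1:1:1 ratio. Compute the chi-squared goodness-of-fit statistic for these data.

Under the 1:1:1:1 hypothesis (Σ ratio = 4, N = 1951):
  black rough-coated: 1951 × 1/4 = 487.75
  black smooth-coated: 1951 × 1/4 = 487.75
  white rough-coated: 1951 × 1/4 = 487.75
  white smooth-coated: 1951 × 1/4 = 487.75
χ² = Σ (O − E)² / E
  black rough-coated: (463 − 487.75)² / 487.75 = 1.2559
  black smooth-coated: (501 − 487.75)² / 487.75 = 0.3599
  white rough-coated: (492 − 487.75)² / 487.75 = 0.0370
  white smooth-coated: (495 − 487.75)² / 487.75 = 0.1078
χ² = 1.2559 + 0.3599 + 0.0370 + 0.1078 = 1.7606 ≈ 1.761

1.761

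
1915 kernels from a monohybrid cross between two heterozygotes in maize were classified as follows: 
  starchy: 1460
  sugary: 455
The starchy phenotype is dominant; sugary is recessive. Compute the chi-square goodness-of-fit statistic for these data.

1.571

For a monohybrid cross between heterozygotes with complete dominance, the expected phenotypic ratio is 3:1.
The 3:1 ratio has 4 parts, so with N = 1915 the expected counts are:
  starchy: 1915 × 3/4 = 1436.25
  sugary: 1915 × 1/4 = 478.75
χ² = Σ (O − E)² / E
  starchy: (1460 − 1436.25)² / 1436.25 = 0.3927
  sugary: (455 − 478.75)² / 478.75 = 1.1782
χ² = 0.3927 + 1.1782 = 1.5709 ≈ 1.571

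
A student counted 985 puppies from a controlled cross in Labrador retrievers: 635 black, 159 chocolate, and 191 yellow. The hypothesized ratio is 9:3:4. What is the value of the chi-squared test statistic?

Under the 9:3:4 hypothesis (Σ ratio = 16, N = 985):
  black: 985 × 9/16 = 554.0625
  chocolate: 985 × 3/16 = 184.6875
  yellow: 985 × 4/16 = 246.25
χ² = Σ (O − E)² / E
  black: (635 − 554.0625)² / 554.0625 = 11.8234
  chocolate: (159 − 184.6875)² / 184.6875 = 3.5728
  yellow: (191 − 246.25)² / 246.25 = 12.3962
χ² = 11.8234 + 3.5728 + 12.3962 = 27.7924 ≈ 27.792

27.792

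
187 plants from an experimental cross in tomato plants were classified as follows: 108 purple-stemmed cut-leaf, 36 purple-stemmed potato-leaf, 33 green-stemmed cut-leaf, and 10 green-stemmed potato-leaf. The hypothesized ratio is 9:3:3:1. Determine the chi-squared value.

Expected counts for N = 187 under a 9:3:3:1 ratio (total parts = 16):
  purple-stemmed cut-leaf: 187 × 9/16 = 105.1875
  purple-stemmed potato-leaf: 187 × 3/16 = 35.0625
  green-stemmed cut-leaf: 187 × 3/16 = 35.0625
  green-stemmed potato-leaf: 187 × 1/16 = 11.6875
χ² = Σ (O − E)² / E
  purple-stemmed cut-leaf: (108 − 105.1875)² / 105.1875 = 0.0752
  purple-stemmed potato-leaf: (36 − 35.0625)² / 35.0625 = 0.0251
  green-stemmed cut-leaf: (33 − 35.0625)² / 35.0625 = 0.1213
  green-stemmed potato-leaf: (10 − 11.6875)² / 11.6875 = 0.2436
χ² = 0.0752 + 0.0251 + 0.1213 + 0.2436 = 0.4652 ≈ 0.465

0.465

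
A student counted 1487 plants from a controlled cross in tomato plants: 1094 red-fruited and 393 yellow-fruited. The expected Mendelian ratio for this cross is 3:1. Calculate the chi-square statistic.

Under the 3:1 hypothesis (Σ ratio = 4, N = 1487):
  red-fruited: 1487 × 3/4 = 1115.25
  yellow-fruited: 1487 × 1/4 = 371.75
χ² = Σ (O − E)² / E
  red-fruited: (1094 − 1115.25)² / 1115.25 = 0.4049
  yellow-fruited: (393 − 371.75)² / 371.75 = 1.2147
χ² = 0.4049 + 1.2147 = 1.6196 ≈ 1.620

1.620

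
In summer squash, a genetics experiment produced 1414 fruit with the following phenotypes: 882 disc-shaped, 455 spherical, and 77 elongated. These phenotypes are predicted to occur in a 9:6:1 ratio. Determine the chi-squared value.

21.578

The 9:6:1 ratio has 16 parts, so with N = 1414 the expected counts are:
  disc-shaped: 1414 × 9/16 = 795.375
  spherical: 1414 × 6/16 = 530.25
  elongated: 1414 × 1/16 = 88.375
χ² = Σ (O − E)² / E
  disc-shaped: (882 − 795.375)² / 795.375 = 9.4344
  spherical: (455 − 530.25)² / 530.25 = 10.6790
  elongated: (77 − 88.375)² / 88.375 = 1.4641
χ² = 9.4344 + 10.6790 + 1.4641 = 21.5775 ≈ 21.578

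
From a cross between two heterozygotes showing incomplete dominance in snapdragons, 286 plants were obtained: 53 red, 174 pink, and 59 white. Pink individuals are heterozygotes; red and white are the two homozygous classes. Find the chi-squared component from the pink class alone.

6.720

With incomplete dominance, a heterozygote × heterozygote cross gives a 1:2:1 phenotypic ratio.
The 1:2:1 ratio has 4 parts, so with N = 286 the expected counts are:
  red: 286 × 1/4 = 71.5
  pink: 286 × 2/4 = 143
  white: 286 × 1/4 = 71.5
Contribution of pink: (174 − 143)² / 143 = 6.7203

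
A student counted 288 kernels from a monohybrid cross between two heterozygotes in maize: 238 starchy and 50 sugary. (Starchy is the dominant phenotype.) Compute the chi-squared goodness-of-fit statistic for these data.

8.963

For a monohybrid cross between heterozygotes with complete dominance, the expected phenotypic ratio is 3:1.
Under the 3:1 hypothesis (Σ ratio = 4, N = 288):
  starchy: 288 × 3/4 = 216
  sugary: 288 × 1/4 = 72
χ² = Σ (O − E)² / E
  starchy: (238 − 216)² / 216 = 2.2407
  sugary: (50 − 72)² / 72 = 6.7222
χ² = 2.2407 + 6.7222 = 8.9629 ≈ 8.963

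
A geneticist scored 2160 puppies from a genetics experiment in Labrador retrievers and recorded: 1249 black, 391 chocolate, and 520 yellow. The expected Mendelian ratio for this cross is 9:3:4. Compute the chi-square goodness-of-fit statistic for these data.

2.176

The 9:3:4 ratio has 16 parts, so with N = 2160 the expected counts are:
  black: 2160 × 9/16 = 1215
  chocolate: 2160 × 3/16 = 405
  yellow: 2160 × 4/16 = 540
χ² = Σ (O − E)² / E
  black: (1249 − 1215)² / 1215 = 0.9514
  chocolate: (391 − 405)² / 405 = 0.4840
  yellow: (520 − 540)² / 540 = 0.7407
χ² = 0.9514 + 0.4840 + 0.7407 = 2.1761 ≈ 2.176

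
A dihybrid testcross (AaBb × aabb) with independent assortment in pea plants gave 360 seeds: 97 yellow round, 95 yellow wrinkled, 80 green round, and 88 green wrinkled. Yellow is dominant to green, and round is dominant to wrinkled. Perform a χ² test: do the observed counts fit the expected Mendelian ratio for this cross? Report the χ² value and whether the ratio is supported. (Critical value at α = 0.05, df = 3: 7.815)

A dihybrid testcross with independent assortment gives a 1:1:1:1 ratio.
The 1:1:1:1 ratio has 4 parts, so with N = 360 the expected counts are:
  yellow round: 360 × 1/4 = 90
  yellow wrinkled: 360 × 1/4 = 90
  green round: 360 × 1/4 = 90
  green wrinkled: 360 × 1/4 = 90
χ² = Σ (O − E)² / E
  yellow round: (97 − 90)² / 90 = 0.5444
  yellow wrinkled: (95 − 90)² / 90 = 0.2778
  green round: (80 − 90)² / 90 = 1.1111
  green wrinkled: (88 − 90)² / 90 = 0.0444
χ² = 0.5444 + 0.2778 + 1.1111 + 0.0444 = 1.9777 ≈ 1.978
Degrees of freedom = 4 − 1 = 3; critical value at α = 0.05 is 7.815.
Since 1.978 < 7.815, we fail to reject the null hypothesis — the data are consistent with the 1:1:1:1 ratio.

1.978; consistent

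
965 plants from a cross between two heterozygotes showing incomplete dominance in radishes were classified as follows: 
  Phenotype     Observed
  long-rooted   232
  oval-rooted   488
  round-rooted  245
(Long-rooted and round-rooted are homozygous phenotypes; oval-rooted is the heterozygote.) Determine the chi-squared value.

0.476

With incomplete dominance, a heterozygote × heterozygote cross gives a 1:2:1 phenotypic ratio.
Total ratio parts = 4. Expected numbers out of 965:
  long-rooted: 965 × 1/4 = 241.25
  oval-rooted: 965 × 2/4 = 482.5
  round-rooted: 965 × 1/4 = 241.25
χ² = Σ (O − E)² / E
  long-rooted: (232 − 241.25)² / 241.25 = 0.3547
  oval-rooted: (488 − 482.5)² / 482.5 = 0.0627
  round-rooted: (245 − 241.25)² / 241.25 = 0.0583
χ² = 0.3547 + 0.0627 + 0.0583 = 0.4757 ≈ 0.476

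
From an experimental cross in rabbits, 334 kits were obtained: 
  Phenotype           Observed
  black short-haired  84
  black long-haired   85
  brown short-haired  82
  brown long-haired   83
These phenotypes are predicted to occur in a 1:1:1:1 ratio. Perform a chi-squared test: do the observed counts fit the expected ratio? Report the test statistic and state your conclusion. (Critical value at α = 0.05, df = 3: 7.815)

Under the 1:1:1:1 hypothesis (Σ ratio = 4, N = 334):
  black short-haired: 334 × 1/4 = 83.5
  black long-haired: 334 × 1/4 = 83.5
  brown short-haired: 334 × 1/4 = 83.5
  brown long-haired: 334 × 1/4 = 83.5
χ² = Σ (O − E)² / E
  black short-haired: (84 − 83.5)² / 83.5 = 0.0030
  black long-haired: (85 − 83.5)² / 83.5 = 0.0269
  brown short-haired: (82 − 83.5)² / 83.5 = 0.0269
  brown long-haired: (83 − 83.5)² / 83.5 = 0.0030
χ² = 0.0030 + 0.0269 + 0.0269 + 0.0030 = 0.0598 ≈ 0.060
Degrees of freedom = 4 − 1 = 3; critical value at α = 0.05 is 7.815.
Since 0.060 < 7.815, we fail to reject the null hypothesis — the data are consistent with the 1:1:1:1 ratio.

0.060; consistent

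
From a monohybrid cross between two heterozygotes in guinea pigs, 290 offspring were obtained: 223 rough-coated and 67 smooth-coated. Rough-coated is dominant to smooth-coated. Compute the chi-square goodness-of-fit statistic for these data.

0.556

For a monohybrid cross between heterozygotes with complete dominance, the expected phenotypic ratio is 3:1.
Under the 3:1 hypothesis (Σ ratio = 4, N = 290):
  rough-coated: 290 × 3/4 = 217.5
  smooth-coated: 290 × 1/4 = 72.5
χ² = Σ (O − E)² / E
  rough-coated: (223 − 217.5)² / 217.5 = 0.1391
  smooth-coated: (67 − 72.5)² / 72.5 = 0.4172
χ² = 0.1391 + 0.4172 = 0.5563 ≈ 0.556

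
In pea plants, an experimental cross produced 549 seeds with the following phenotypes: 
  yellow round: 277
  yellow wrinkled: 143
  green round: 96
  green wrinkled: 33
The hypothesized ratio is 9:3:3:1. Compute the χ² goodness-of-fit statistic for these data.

19.387

Total ratio parts = 16. Expected numbers out of 549:
  yellow round: 549 × 9/16 = 308.8125
  yellow wrinkled: 549 × 3/16 = 102.9375
  green round: 549 × 3/16 = 102.9375
  green wrinkled: 549 × 1/16 = 34.3125
χ² = Σ (O − E)² / E
  yellow round: (277 − 308.8125)² / 308.8125 = 3.2772
  yellow wrinkled: (143 − 102.9375)² / 102.9375 = 15.5920
  green round: (96 − 102.9375)² / 102.9375 = 0.4676
  green wrinkled: (33 − 34.3125)² / 34.3125 = 0.0502
χ² = 3.2772 + 15.5920 + 0.4676 + 0.0502 = 19.387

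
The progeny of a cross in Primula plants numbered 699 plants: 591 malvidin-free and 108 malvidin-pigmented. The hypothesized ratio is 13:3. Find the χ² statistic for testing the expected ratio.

Total ratio parts = 16. Expected numbers out of 699:
  malvidin-free: 699 × 13/16 = 567.9375
  malvidin-pigmented: 699 × 3/16 = 131.0625
χ² = Σ (O − E)² / E
  malvidin-free: (591 − 567.9375)² / 567.9375 = 0.9365
  malvidin-pigmented: (108 − 131.0625)² / 131.0625 = 4.0582
χ² = 0.9365 + 4.0582 = 4.9947 ≈ 4.995

4.995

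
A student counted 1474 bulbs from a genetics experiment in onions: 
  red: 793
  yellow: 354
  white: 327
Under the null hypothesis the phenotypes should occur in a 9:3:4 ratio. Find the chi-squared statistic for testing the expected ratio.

Under the 9:3:4 hypothesis (Σ ratio = 16, N = 1474):
  red: 1474 × 9/16 = 829.125
  yellow: 1474 × 3/16 = 276.375
  white: 1474 × 4/16 = 368.5
χ² = Σ (O − E)² / E
  red: (793 − 829.125)² / 829.125 = 1.5740
  yellow: (354 − 276.375)² / 276.375 = 21.8024
  white: (327 − 368.5)² / 368.5 = 4.6737
χ² = 1.5740 + 21.8024 + 4.6737 = 28.0501 ≈ 28.050

28.050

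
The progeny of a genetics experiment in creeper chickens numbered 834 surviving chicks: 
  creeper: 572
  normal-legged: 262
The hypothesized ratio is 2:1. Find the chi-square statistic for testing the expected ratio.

Total ratio parts = 3. Expected numbers out of 834:
  creeper: 834 × 2/3 = 556
  normal-legged: 834 × 1/3 = 278
χ² = Σ (O − E)² / E
  creeper: (572 − 556)² / 556 = 0.4604
  normal-legged: (262 − 278)² / 278 = 0.9209
χ² = 0.4604 + 0.9209 = 1.3813 ≈ 1.381

1.381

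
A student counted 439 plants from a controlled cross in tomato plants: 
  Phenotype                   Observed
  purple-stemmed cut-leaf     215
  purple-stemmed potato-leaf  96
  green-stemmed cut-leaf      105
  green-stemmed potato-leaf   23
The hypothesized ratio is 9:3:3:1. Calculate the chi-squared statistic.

Total ratio parts = 16. Expected numbers out of 439:
  purple-stemmed cut-leaf: 439 × 9/16 = 246.9375
  purple-stemmed potato-leaf: 439 × 3/16 = 82.3125
  green-stemmed cut-leaf: 439 × 3/16 = 82.3125
  green-stemmed potato-leaf: 439 × 1/16 = 27.4375
χ² = Σ (O − E)² / E
  purple-stemmed cut-leaf: (215 − 246.9375)² / 246.9375 = 4.1306
  purple-stemmed potato-leaf: (96 − 82.3125)² / 82.3125 = 2.2761
  green-stemmed cut-leaf: (105 − 82.3125)² / 82.3125 = 6.2533
  green-stemmed potato-leaf: (23 − 27.4375)² / 27.4375 = 0.7177
χ² = 4.1306 + 2.2761 + 6.2533 + 0.7177 = 13.3777 ≈ 13.378

13.378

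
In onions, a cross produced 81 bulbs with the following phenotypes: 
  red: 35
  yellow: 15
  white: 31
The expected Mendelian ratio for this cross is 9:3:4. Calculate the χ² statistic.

8.158

Under the 9:3:4 hypothesis (Σ ratio = 16, N = 81):
  red: 81 × 9/16 = 45.5625
  yellow: 81 × 3/16 = 15.1875
  white: 81 × 4/16 = 20.25
χ² = Σ (O − E)² / E
  red: (35 − 45.5625)² / 45.5625 = 2.4486
  yellow: (15 − 15.1875)² / 15.1875 = 0.0023
  white: (31 − 20.25)² / 20.25 = 5.7068
χ² = 2.4486 + 0.0023 + 5.7068 = 8.1577 ≈ 8.158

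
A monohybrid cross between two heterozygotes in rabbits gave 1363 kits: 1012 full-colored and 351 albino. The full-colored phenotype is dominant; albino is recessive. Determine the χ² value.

For a monohybrid cross between heterozygotes with complete dominance, the expected phenotypic ratio is 3:1.
Expected counts for N = 1363 under a 3:1 ratio (total parts = 4):
  full-colored: 1363 × 3/4 = 1022.25
  albino: 1363 × 1/4 = 340.75
χ² = Σ (O − E)² / E
  full-colored: (1012 − 1022.25)² / 1022.25 = 0.1028
  albino: (351 − 340.75)² / 340.75 = 0.3083
χ² = 0.1028 + 0.3083 = 0.4111 ≈ 0.411

0.411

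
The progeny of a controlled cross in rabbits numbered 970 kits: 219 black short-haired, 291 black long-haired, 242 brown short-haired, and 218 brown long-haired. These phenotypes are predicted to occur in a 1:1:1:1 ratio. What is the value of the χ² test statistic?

Expected counts for N = 970 under a 1:1:1:1 ratio (total parts = 4):
  black short-haired: 970 × 1/4 = 242.5
  black long-haired: 970 × 1/4 = 242.5
  brown short-haired: 970 × 1/4 = 242.5
  brown long-haired: 970 × 1/4 = 242.5
χ² = Σ (O − E)² / E
  black short-haired: (219 − 242.5)² / 242.5 = 2.2773
  black long-haired: (291 − 242.5)² / 242.5 = 9.7000
  brown short-haired: (242 − 242.5)² / 242.5 = 0.0010
  brown long-haired: (218 − 242.5)² / 242.5 = 2.4753
χ² = 2.2773 + 9.7000 + 0.0010 + 2.4753 = 14.4536 ≈ 14.454

14.454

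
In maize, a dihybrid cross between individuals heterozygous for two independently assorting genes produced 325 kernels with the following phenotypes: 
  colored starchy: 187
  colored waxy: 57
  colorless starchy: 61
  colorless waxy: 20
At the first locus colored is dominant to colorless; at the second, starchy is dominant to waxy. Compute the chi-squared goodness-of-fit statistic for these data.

A dihybrid F₂ with independent assortment and complete dominance at both loci gives a 9:3:3:1 phenotypic ratio.
The 9:3:3:1 ratio has 16 parts, so with N = 325 the expected counts are:
  colored starchy: 325 × 9/16 = 182.8125
  colored waxy: 325 × 3/16 = 60.9375
  colorless starchy: 325 × 3/16 = 60.9375
  colorless waxy: 325 × 1/16 = 20.3125
χ² = Σ (O − E)² / E
  colored starchy: (187 − 182.8125)² / 182.8125 = 0.0959
  colored waxy: (57 − 60.9375)² / 60.9375 = 0.2544
  colorless starchy: (61 − 60.9375)² / 60.9375 = 0.0001
  colorless waxy: (20 − 20.3125)² / 20.3125 = 0.0048
χ² = 0.0959 + 0.2544 + 0.0001 + 0.0048 = 0.3552 ≈ 0.355

0.355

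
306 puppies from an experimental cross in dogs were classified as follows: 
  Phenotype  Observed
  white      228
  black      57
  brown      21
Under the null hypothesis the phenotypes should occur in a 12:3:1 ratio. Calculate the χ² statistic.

0.196

The 12:3:1 ratio has 16 parts, so with N = 306 the expected counts are:
  white: 306 × 12/16 = 229.5
  black: 306 × 3/16 = 57.375
  brown: 306 × 1/16 = 19.125
χ² = Σ (O − E)² / E
  white: (228 − 229.5)² / 229.5 = 0.0098
  black: (57 − 57.375)² / 57.375 = 0.0025
  brown: (21 − 19.125)² / 19.125 = 0.1838
χ² = 0.0098 + 0.0025 + 0.1838 = 0.1961 ≈ 0.196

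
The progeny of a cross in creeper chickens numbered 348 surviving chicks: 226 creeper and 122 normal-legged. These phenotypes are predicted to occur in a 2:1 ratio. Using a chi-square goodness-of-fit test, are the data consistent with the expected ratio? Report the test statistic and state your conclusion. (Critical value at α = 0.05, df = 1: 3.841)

Expected counts for N = 348 under a 2:1 ratio (total parts = 3):
  creeper: 348 × 2/3 = 232
  normal-legged: 348 × 1/3 = 116
χ² = Σ (O − E)² / E
  creeper: (226 − 232)² / 232 = 0.1552
  normal-legged: (122 − 116)² / 116 = 0.3103
χ² = 0.1552 + 0.3103 = 0.4655 ≈ 0.466
Degrees of freedom = 2 − 1 = 1; critical value at α = 0.05 is 3.841.
Since 0.466 < 3.841, we fail to reject the null hypothesis — the data are consistent with the 2:1 ratio.

0.466; consistent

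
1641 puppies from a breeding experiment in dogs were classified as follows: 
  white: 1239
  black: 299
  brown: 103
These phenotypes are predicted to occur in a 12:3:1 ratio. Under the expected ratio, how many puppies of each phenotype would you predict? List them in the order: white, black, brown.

1230.75, 307.6875, 102.5625

Expected counts for N = 1641 under a 12:3:1 ratio (total parts = 16):
  white: 1641 × 12/16 = 1230.75
  black: 1641 × 3/16 = 307.6875
  brown: 1641 × 1/16 = 102.5625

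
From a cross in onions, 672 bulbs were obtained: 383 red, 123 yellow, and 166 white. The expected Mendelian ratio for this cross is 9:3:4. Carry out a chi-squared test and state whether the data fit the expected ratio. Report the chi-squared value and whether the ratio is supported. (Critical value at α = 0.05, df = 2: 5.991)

Expected counts for N = 672 under a 9:3:4 ratio (total parts = 16):
  red: 672 × 9/16 = 378
  yellow: 672 × 3/16 = 126
  white: 672 × 4/16 = 168
χ² = Σ (O − E)² / E
  red: (383 − 378)² / 378 = 0.0661
  yellow: (123 − 126)² / 126 = 0.0714
  white: (166 − 168)² / 168 = 0.0238
χ² = 0.0661 + 0.0714 + 0.0238 = 0.1613 ≈ 0.161
Degrees of freedom = 3 − 1 = 2; critical value at α = 0.05 is 5.991.
Since 0.161 < 5.991, we fail to reject the null hypothesis — the data are consistent with the 9:3:4 ratio.

0.161; consistent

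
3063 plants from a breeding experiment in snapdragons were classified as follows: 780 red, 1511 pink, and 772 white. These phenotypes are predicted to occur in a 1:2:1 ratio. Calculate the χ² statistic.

0.591

The 1:2:1 ratio has 4 parts, so with N = 3063 the expected counts are:
  red: 3063 × 1/4 = 765.75
  pink: 3063 × 2/4 = 1531.5
  white: 3063 × 1/4 = 765.75
χ² = Σ (O − E)² / E
  red: (780 − 765.75)² / 765.75 = 0.2652
  pink: (1511 − 1531.5)² / 1531.5 = 0.2744
  white: (772 − 765.75)² / 765.75 = 0.0510
χ² = 0.2652 + 0.2744 + 0.0510 = 0.5906 ≈ 0.591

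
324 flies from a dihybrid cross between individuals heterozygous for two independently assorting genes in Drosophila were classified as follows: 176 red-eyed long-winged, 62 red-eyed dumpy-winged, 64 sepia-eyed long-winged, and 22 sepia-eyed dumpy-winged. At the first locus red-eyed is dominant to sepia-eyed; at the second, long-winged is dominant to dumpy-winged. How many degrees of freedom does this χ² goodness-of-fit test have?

3

A dihybrid F₂ with independent assortment and complete dominance at both loci gives a 9:3:3:1 phenotypic ratio.
A goodness-of-fit test with 4 phenotype classes has df = 4 − 1 = 3.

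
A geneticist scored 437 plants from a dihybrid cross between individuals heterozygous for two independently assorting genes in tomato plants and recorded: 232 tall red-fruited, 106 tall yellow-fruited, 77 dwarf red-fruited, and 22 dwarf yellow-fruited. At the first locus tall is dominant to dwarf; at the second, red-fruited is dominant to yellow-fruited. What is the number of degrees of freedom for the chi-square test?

A dihybrid F₂ with independent assortment and complete dominance at both loci gives a 9:3:3:1 phenotypic ratio.
A goodness-of-fit test with 4 phenotype classes has df = 4 − 1 = 3.

3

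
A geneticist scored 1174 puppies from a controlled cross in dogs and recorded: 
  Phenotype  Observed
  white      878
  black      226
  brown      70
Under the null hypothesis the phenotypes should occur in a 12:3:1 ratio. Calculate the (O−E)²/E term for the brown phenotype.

The 12:3:1 ratio has 16 parts, so with N = 1174 the expected counts are:
  white: 1174 × 12/16 = 880.5
  black: 1174 × 3/16 = 220.125
  brown: 1174 × 1/16 = 73.375
Contribution of brown: (70 − 73.375)² / 73.375 = 0.1552

0.155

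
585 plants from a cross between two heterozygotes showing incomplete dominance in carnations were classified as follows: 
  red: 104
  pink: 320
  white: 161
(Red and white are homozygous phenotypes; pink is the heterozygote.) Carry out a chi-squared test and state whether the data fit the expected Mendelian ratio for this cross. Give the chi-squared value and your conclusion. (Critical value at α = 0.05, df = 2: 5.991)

16.279; not consistent

With incomplete dominance, a heterozygote × heterozygote cross gives a 1:2:1 phenotypic ratio.
The 1:2:1 ratio has 4 parts, so with N = 585 the expected counts are:
  red: 585 × 1/4 = 146.25
  pink: 585 × 2/4 = 292.5
  white: 585 × 1/4 = 146.25
χ² = Σ (O − E)² / E
  red: (104 − 146.25)² / 146.25 = 12.2056
  pink: (320 − 292.5)² / 292.5 = 2.5855
  white: (161 − 146.25)² / 146.25 = 1.4876
χ² = 12.2056 + 2.5855 + 1.4876 = 16.2787 ≈ 16.279
Degrees of freedom = 3 − 1 = 2; critical value at α = 0.05 is 5.991.
Since 16.279 > 5.991, we reject the null hypothesis — the data do not fit the 1:2:1 ratio.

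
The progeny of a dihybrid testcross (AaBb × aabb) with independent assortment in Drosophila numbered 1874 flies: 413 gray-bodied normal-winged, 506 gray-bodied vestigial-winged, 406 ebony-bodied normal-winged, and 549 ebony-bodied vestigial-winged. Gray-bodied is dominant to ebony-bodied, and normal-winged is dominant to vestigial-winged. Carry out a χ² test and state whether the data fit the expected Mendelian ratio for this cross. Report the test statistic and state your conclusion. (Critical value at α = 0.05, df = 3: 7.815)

31.746; not consistent

A dihybrid testcross with independent assortment gives a 1:1:1:1 ratio.
Total ratio parts = 4. Expected numbers out of 1874:
  gray-bodied normal-winged: 1874 × 1/4 = 468.5
  gray-bodied vestigial-winged: 1874 × 1/4 = 468.5
  ebony-bodied normal-winged: 1874 × 1/4 = 468.5
  ebony-bodied vestigial-winged: 1874 × 1/4 = 468.5
χ² = Σ (O − E)² / E
  gray-bodied normal-winged: (413 − 468.5)² / 468.5 = 6.5747
  gray-bodied vestigial-winged: (506 − 468.5)² / 468.5 = 3.0016
  ebony-bodied normal-winged: (406 − 468.5)² / 468.5 = 8.3378
  ebony-bodied vestigial-winged: (549 − 468.5)² / 468.5 = 13.8319
χ² = 6.5747 + 3.0016 + 8.3378 + 13.8319 = 31.746
Degrees of freedom = 4 − 1 = 3; critical value at α = 0.05 is 7.815.
Since 31.746 > 7.815, we reject the null hypothesis — the data do not fit the 1:1:1:1 ratio.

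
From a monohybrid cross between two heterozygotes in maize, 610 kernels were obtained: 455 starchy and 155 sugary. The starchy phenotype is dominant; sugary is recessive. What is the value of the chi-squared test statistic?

For a monohybrid cross between heterozygotes with complete dominance, the expected phenotypic ratio is 3:1.
Under the 3:1 hypothesis (Σ ratio = 4, N = 610):
  starchy: 610 × 3/4 = 457.5
  sugary: 610 × 1/4 = 152.5
χ² = Σ (O − E)² / E
  starchy: (455 − 457.5)² / 457.5 = 0.0137
  sugary: (155 − 152.5)² / 152.5 = 0.0410
χ² = 0.0137 + 0.0410 = 0.0547 ≈ 0.055

0.055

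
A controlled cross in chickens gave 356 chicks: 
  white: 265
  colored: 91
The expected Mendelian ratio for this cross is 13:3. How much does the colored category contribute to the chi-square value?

Expected counts for N = 356 under a 13:3 ratio (total parts = 16):
  white: 356 × 13/16 = 289.25
  colored: 356 × 3/16 = 66.75
Contribution of colored: (91 − 66.75)² / 66.75 = 8.8099

8.810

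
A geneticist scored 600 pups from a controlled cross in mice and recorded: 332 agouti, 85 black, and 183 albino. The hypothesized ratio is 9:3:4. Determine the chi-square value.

Total ratio parts = 16. Expected numbers out of 600:
  agouti: 600 × 9/16 = 337.5
  black: 600 × 3/16 = 112.5
  albino: 600 × 4/16 = 150
χ² = Σ (O − E)² / E
  agouti: (332 − 337.5)² / 337.5 = 0.0896
  black: (85 − 112.5)² / 112.5 = 6.7222
  albino: (183 − 150)² / 150 = 7.2600
χ² = 0.0896 + 6.7222 + 7.2600 = 14.0718 ≈ 14.072

14.072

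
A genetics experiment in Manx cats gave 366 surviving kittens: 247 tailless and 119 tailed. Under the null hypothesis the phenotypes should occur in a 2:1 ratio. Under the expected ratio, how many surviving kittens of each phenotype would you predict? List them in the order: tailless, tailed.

244, 122

The 2:1 ratio has 3 parts, so with N = 366 the expected counts are:
  tailless: 366 × 2/3 = 244
  tailed: 366 × 1/3 = 122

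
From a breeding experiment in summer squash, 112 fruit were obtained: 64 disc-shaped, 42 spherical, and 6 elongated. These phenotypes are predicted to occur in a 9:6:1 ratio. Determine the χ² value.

Under the 9:6:1 hypothesis (Σ ratio = 16, N = 112):
  disc-shaped: 112 × 9/16 = 63
  spherical: 112 × 6/16 = 42
  elongated: 112 × 1/16 = 7
χ² = Σ (O − E)² / E
  disc-shaped: (64 − 63)² / 63 = 0.0159
  spherical: (42 − 42)² / 42 = 0.0000
  elongated: (6 − 7)² / 7 = 0.1429
χ² = 0.0159 + 0.0000 + 0.1429 = 0.1588 ≈ 0.159

0.159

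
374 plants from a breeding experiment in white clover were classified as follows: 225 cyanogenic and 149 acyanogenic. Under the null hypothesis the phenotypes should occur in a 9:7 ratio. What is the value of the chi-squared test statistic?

2.324

Expected counts for N = 374 under a 9:7 ratio (total parts = 16):
  cyanogenic: 374 × 9/16 = 210.375
  acyanogenic: 374 × 7/16 = 163.625
χ² = Σ (O − E)² / E
  cyanogenic: (225 − 210.375)² / 210.375 = 1.0167
  acyanogenic: (149 − 163.625)² / 163.625 = 1.3072
χ² = 1.0167 + 1.3072 = 2.3239 ≈ 2.324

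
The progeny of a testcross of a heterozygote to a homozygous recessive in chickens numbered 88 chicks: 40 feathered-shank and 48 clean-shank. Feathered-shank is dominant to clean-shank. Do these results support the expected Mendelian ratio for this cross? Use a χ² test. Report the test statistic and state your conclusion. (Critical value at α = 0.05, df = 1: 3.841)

0.727; consistent

A testcross of a heterozygote (Aa × aa) gives a 1:1 phenotypic ratio.
The 1:1 ratio has 2 parts, so with N = 88 the expected counts are:
  feathered-shank: 88 × 1/2 = 44
  clean-shank: 88 × 1/2 = 44
χ² = Σ (O − E)² / E
  feathered-shank: (40 − 44)² / 44 = 0.3636
  clean-shank: (48 − 44)² / 44 = 0.3636
χ² = 0.3636 + 0.3636 = 0.7272 ≈ 0.727
Degrees of freedom = 2 − 1 = 1; critical value at α = 0.05 is 3.841.
Since 0.727 < 3.841, we fail to reject the null hypothesis — the data are consistent with the 1:1 ratio.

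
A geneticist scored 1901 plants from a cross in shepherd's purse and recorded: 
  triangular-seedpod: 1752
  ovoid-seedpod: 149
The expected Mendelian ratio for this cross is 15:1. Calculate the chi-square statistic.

Expected counts for N = 1901 under a 15:1 ratio (total parts = 16):
  triangular-seedpod: 1901 × 15/16 = 1782.1875
  ovoid-seedpod: 1901 × 1/16 = 118.8125
χ² = Σ (O − E)² / E
  triangular-seedpod: (1752 − 1782.1875)² / 1782.1875 = 0.5113
  ovoid-seedpod: (149 − 118.8125)² / 118.8125 = 7.6699
χ² = 0.5113 + 7.6699 = 8.1812 ≈ 8.181

8.181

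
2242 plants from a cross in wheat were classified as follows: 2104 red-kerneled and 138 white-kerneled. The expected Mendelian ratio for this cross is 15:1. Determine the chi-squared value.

The 15:1 ratio has 16 parts, so with N = 2242 the expected counts are:
  red-kerneled: 2242 × 15/16 = 2101.875
  white-kerneled: 2242 × 1/16 = 140.125
χ² = Σ (O − E)² / E
  red-kerneled: (2104 − 2101.875)² / 2101.875 = 0.0021
  white-kerneled: (138 − 140.125)² / 140.125 = 0.0322
χ² = 0.0021 + 0.0322 = 0.0343 ≈ 0.034

0.034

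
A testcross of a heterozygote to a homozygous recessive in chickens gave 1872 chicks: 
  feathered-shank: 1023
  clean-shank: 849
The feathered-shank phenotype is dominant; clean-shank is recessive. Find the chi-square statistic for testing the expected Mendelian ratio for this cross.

A testcross of a heterozygote (Aa × aa) gives a 1:1 phenotypic ratio.
Total ratio parts = 2. Expected numbers out of 1872:
  feathered-shank: 1872 × 1/2 = 936
  clean-shank: 1872 × 1/2 = 936
χ² = Σ (O − E)² / E
  feathered-shank: (1023 − 936)² / 936 = 8.0865
  clean-shank: (849 − 936)² / 936 = 8.0865
χ² = 8.0865 + 8.0865 = 16.173

16.173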